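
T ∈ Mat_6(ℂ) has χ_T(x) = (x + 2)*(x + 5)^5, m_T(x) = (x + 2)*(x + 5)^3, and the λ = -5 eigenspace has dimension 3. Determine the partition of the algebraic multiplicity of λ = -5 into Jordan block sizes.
Block sizes for λ = -5: [3, 1, 1]

Step 1 — from the characteristic polynomial, algebraic multiplicity of λ = -5 is 5. From dim ker(T − (-5)·I) = 3, there are exactly 3 Jordan blocks for λ = -5.
Step 2 — from the minimal polynomial, the factor (x + 5)^3 tells us the largest block for λ = -5 has size 3.
Step 3 — with total size 5, 3 blocks, and largest block 3, the block sizes (in nonincreasing order) are [3, 1, 1].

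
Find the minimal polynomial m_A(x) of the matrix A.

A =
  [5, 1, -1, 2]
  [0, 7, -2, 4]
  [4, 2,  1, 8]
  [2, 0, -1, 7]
x^2 - 10*x + 25

The characteristic polynomial is χ_A(x) = (x - 5)^4, so the eigenvalues are known. The minimal polynomial is
  m_A(x) = Π_λ (x − λ)^{k_λ}
where k_λ is the size of the *largest* Jordan block for λ (equivalently, the smallest k with (A − λI)^k v = 0 for every generalised eigenvector v of λ).

  λ = 5: largest Jordan block has size 2, contributing (x − 5)^2

So m_A(x) = (x - 5)^2 = x^2 - 10*x + 25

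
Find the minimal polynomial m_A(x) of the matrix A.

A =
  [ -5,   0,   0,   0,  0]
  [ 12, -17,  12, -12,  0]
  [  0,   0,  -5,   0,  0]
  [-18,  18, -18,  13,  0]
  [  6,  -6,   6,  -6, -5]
x^2 + 4*x - 5

The characteristic polynomial is χ_A(x) = (x - 1)*(x + 5)^4, so the eigenvalues are known. The minimal polynomial is
  m_A(x) = Π_λ (x − λ)^{k_λ}
where k_λ is the size of the *largest* Jordan block for λ (equivalently, the smallest k with (A − λI)^k v = 0 for every generalised eigenvector v of λ).

  λ = -5: largest Jordan block has size 1, contributing (x + 5)
  λ = 1: largest Jordan block has size 1, contributing (x − 1)

So m_A(x) = (x - 1)*(x + 5) = x^2 + 4*x - 5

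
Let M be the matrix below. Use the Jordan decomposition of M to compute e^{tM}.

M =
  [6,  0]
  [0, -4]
e^{tM} =
  [exp(6*t), 0]
  [0, exp(-4*t)]

Strategy: write M = P · J · P⁻¹ where J is a Jordan canonical form, so e^{tM} = P · e^{tJ} · P⁻¹, and e^{tJ} can be computed block-by-block.

M has Jordan form
J =
  [-4, 0]
  [ 0, 6]
(up to reordering of blocks).

Per-block formulas:
  For a 1×1 block at λ = -4: exp(t · [-4]) = [e^(-4t)].
  For a 1×1 block at λ = 6: exp(t · [6]) = [e^(6t)].

After assembling e^{tJ} and conjugating by P, we get:

e^{tM} =
  [exp(6*t), 0]
  [0, exp(-4*t)]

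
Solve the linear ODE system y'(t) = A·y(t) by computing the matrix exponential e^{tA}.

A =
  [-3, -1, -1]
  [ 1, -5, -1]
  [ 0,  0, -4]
e^{tA} =
  [t*exp(-4*t) + exp(-4*t), -t*exp(-4*t), -t*exp(-4*t)]
  [t*exp(-4*t), -t*exp(-4*t) + exp(-4*t), -t*exp(-4*t)]
  [0, 0, exp(-4*t)]

Strategy: write A = P · J · P⁻¹ where J is a Jordan canonical form, so e^{tA} = P · e^{tJ} · P⁻¹, and e^{tJ} can be computed block-by-block.

A has Jordan form
J =
  [-4,  1,  0]
  [ 0, -4,  0]
  [ 0,  0, -4]
(up to reordering of blocks).

Per-block formulas:
  For a 2×2 Jordan block J_2(-4): exp(t · J_2(-4)) = e^(-4t)·(I + t·N), where N is the 2×2 nilpotent shift.
  For a 1×1 block at λ = -4: exp(t · [-4]) = [e^(-4t)].

After assembling e^{tJ} and conjugating by P, we get:

e^{tA} =
  [t*exp(-4*t) + exp(-4*t), -t*exp(-4*t), -t*exp(-4*t)]
  [t*exp(-4*t), -t*exp(-4*t) + exp(-4*t), -t*exp(-4*t)]
  [0, 0, exp(-4*t)]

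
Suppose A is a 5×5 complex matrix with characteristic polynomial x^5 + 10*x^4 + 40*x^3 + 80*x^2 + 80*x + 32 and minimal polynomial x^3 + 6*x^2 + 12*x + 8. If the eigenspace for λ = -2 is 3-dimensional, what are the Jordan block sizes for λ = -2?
Block sizes for λ = -2: [3, 1, 1]

Step 1 — from the characteristic polynomial, algebraic multiplicity of λ = -2 is 5. From dim ker(A − (-2)·I) = 3, there are exactly 3 Jordan blocks for λ = -2.
Step 2 — from the minimal polynomial, the factor (x + 2)^3 tells us the largest block for λ = -2 has size 3.
Step 3 — with total size 5, 3 blocks, and largest block 3, the block sizes (in nonincreasing order) are [3, 1, 1].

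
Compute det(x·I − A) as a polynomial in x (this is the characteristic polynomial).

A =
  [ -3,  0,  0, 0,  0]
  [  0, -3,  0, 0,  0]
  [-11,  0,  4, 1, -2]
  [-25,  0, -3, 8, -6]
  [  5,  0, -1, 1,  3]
x^5 - 9*x^4 - 6*x^3 + 190*x^2 - 75*x - 1125

Expanding det(x·I − A) (e.g. by cofactor expansion or by noting that A is similar to its Jordan form J, which has the same characteristic polynomial as A) gives
  χ_A(x) = x^5 - 9*x^4 - 6*x^3 + 190*x^2 - 75*x - 1125
which factors as (x - 5)^3*(x + 3)^2. The eigenvalues (with algebraic multiplicities) are λ = -3 with multiplicity 2, λ = 5 with multiplicity 3.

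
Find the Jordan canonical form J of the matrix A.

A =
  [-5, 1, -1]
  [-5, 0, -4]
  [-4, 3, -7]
J_3(-4)

The characteristic polynomial is
  det(x·I − A) = x^3 + 12*x^2 + 48*x + 64 = (x + 4)^3

Eigenvalues and multiplicities (the geometric multiplicity of λ is n − rank(A − λI), which equals the number of Jordan blocks for λ):
  λ = -4: algebraic multiplicity = 3, geometric multiplicity = 1

Determining the block sizes for each eigenvalue:
  λ = -4: one block (gm = 1), so the single block has size am = 3 → block sizes [3]

Assembling the blocks gives a Jordan form
J =
  [-4,  1,  0]
  [ 0, -4,  1]
  [ 0,  0, -4]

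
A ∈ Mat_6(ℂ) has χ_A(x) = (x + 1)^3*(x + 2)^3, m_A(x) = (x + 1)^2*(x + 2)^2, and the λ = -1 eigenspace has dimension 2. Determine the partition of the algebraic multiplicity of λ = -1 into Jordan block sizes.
Block sizes for λ = -1: [2, 1]

Step 1 — from the characteristic polynomial, algebraic multiplicity of λ = -1 is 3. From dim ker(A − (-1)·I) = 2, there are exactly 2 Jordan blocks for λ = -1.
Step 2 — from the minimal polynomial, the factor (x + 1)^2 tells us the largest block for λ = -1 has size 2.
Step 3 — with total size 3, 2 blocks, and largest block 2, the block sizes (in nonincreasing order) are [2, 1].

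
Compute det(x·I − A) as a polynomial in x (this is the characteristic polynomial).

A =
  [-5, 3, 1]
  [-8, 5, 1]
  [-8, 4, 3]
x^3 - 3*x^2 + 3*x - 1

Expanding det(x·I − A) (e.g. by cofactor expansion or by noting that A is similar to its Jordan form J, which has the same characteristic polynomial as A) gives
  χ_A(x) = x^3 - 3*x^2 + 3*x - 1
which factors as (x - 1)^3. The eigenvalues (with algebraic multiplicities) are λ = 1 with multiplicity 3.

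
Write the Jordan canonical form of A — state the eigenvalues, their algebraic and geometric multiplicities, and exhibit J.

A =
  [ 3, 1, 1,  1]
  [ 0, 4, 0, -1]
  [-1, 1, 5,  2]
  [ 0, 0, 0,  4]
J_2(4) ⊕ J_2(4)

The characteristic polynomial is
  det(x·I − A) = x^4 - 16*x^3 + 96*x^2 - 256*x + 256 = (x - 4)^4

Eigenvalues and multiplicities (the geometric multiplicity of λ is n − rank(A − λI), which equals the number of Jordan blocks for λ):
  λ = 4: algebraic multiplicity = 4, geometric multiplicity = 2

Determining the block sizes for each eigenvalue:
  λ = 4: with am = 4 and gm = 2, the partition is not yet determined (e.g. several partitions of 4 into 2 parts exist). Let N = A − (4)·I. Computing rank(N^1) = 2, rank(N^2) = 0; the number of blocks of size ≥ j is rank(N^{j−1}) − rank(N^j), giving [2, 2]. So we have 2 block(s) of size 2 → block sizes [2, 2]

Assembling the blocks gives a Jordan form
J =
  [4, 1, 0, 0]
  [0, 4, 0, 0]
  [0, 0, 4, 1]
  [0, 0, 0, 4]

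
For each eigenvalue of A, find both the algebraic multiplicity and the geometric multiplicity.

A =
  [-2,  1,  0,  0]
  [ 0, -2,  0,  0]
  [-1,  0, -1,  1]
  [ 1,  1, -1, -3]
λ = -2: alg = 4, geom = 2

Step 1 — factor the characteristic polynomial to read off the algebraic multiplicities:
  χ_A(x) = (x + 2)^4

Step 2 — compute geometric multiplicities via the rank-nullity identity g(λ) = n − rank(A − λI):
  rank(A − (-2)·I) = 2, so dim ker(A − (-2)·I) = n − 2 = 2

Summary:
  λ = -2: algebraic multiplicity = 4, geometric multiplicity = 2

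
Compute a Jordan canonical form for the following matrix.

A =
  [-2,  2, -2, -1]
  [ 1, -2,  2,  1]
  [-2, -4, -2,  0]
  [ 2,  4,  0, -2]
J_3(-2) ⊕ J_1(-2)

The characteristic polynomial is
  det(x·I − A) = x^4 + 8*x^3 + 24*x^2 + 32*x + 16 = (x + 2)^4

Eigenvalues and multiplicities (the geometric multiplicity of λ is n − rank(A − λI), which equals the number of Jordan blocks for λ):
  λ = -2: algebraic multiplicity = 4, geometric multiplicity = 2

Determining the block sizes for each eigenvalue:
  λ = -2: with am = 4 and gm = 2, the partition is not yet determined (e.g. several partitions of 4 into 2 parts exist). Let N = A − (-2)·I. Computing rank(N^1) = 2, rank(N^2) = 1, rank(N^3) = 0; the number of blocks of size ≥ j is rank(N^{j−1}) − rank(N^j), giving [2, 1, 1]. So we have 1 block(s) of size 3, 1 block(s) of size 1 → block sizes [3, 1]

Assembling the blocks gives a Jordan form
J =
  [-2,  1,  0,  0]
  [ 0, -2,  1,  0]
  [ 0,  0, -2,  0]
  [ 0,  0,  0, -2]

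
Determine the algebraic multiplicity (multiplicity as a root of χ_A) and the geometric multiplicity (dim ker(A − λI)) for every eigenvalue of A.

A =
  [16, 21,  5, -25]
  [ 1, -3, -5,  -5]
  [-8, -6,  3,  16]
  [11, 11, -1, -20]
λ = -1: alg = 4, geom = 2

Step 1 — factor the characteristic polynomial to read off the algebraic multiplicities:
  χ_A(x) = (x + 1)^4

Step 2 — compute geometric multiplicities via the rank-nullity identity g(λ) = n − rank(A − λI):
  rank(A − (-1)·I) = 2, so dim ker(A − (-1)·I) = n − 2 = 2

Summary:
  λ = -1: algebraic multiplicity = 4, geometric multiplicity = 2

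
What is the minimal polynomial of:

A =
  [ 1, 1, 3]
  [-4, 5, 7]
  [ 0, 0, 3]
x^3 - 9*x^2 + 27*x - 27

The characteristic polynomial is χ_A(x) = (x - 3)^3, so the eigenvalues are known. The minimal polynomial is
  m_A(x) = Π_λ (x − λ)^{k_λ}
where k_λ is the size of the *largest* Jordan block for λ (equivalently, the smallest k with (A − λI)^k v = 0 for every generalised eigenvector v of λ).

  λ = 3: largest Jordan block has size 3, contributing (x − 3)^3

So m_A(x) = (x - 3)^3 = x^3 - 9*x^2 + 27*x - 27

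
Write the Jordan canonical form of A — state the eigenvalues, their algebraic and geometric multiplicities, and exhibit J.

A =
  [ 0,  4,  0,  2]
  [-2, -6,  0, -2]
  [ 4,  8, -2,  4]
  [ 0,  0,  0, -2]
J_1(-4) ⊕ J_1(-2) ⊕ J_1(-2) ⊕ J_1(-2)

The characteristic polynomial is
  det(x·I − A) = x^4 + 10*x^3 + 36*x^2 + 56*x + 32 = (x + 2)^3*(x + 4)

Eigenvalues and multiplicities (the geometric multiplicity of λ is n − rank(A − λI), which equals the number of Jordan blocks for λ):
  λ = -4: algebraic multiplicity = 1, geometric multiplicity = 1
  λ = -2: algebraic multiplicity = 3, geometric multiplicity = 3

Determining the block sizes for each eigenvalue:
  λ = -4: one block (gm = 1), so the single block has size am = 1 → block sizes [1]
  λ = -2: gm = am = 3, so every block has size 1 → block sizes [1, 1, 1]

Assembling the blocks gives a Jordan form
J =
  [-4,  0,  0,  0]
  [ 0, -2,  0,  0]
  [ 0,  0, -2,  0]
  [ 0,  0,  0, -2]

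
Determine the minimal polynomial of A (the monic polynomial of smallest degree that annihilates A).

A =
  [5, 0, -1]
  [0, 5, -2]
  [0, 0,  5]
x^2 - 10*x + 25

The characteristic polynomial is χ_A(x) = (x - 5)^3, so the eigenvalues are known. The minimal polynomial is
  m_A(x) = Π_λ (x − λ)^{k_λ}
where k_λ is the size of the *largest* Jordan block for λ (equivalently, the smallest k with (A − λI)^k v = 0 for every generalised eigenvector v of λ).

  λ = 5: largest Jordan block has size 2, contributing (x − 5)^2

So m_A(x) = (x - 5)^2 = x^2 - 10*x + 25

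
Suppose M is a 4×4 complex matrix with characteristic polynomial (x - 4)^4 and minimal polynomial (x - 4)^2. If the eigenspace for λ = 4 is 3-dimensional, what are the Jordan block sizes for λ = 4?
Block sizes for λ = 4: [2, 1, 1]

Step 1 — from the characteristic polynomial, algebraic multiplicity of λ = 4 is 4. From dim ker(M − (4)·I) = 3, there are exactly 3 Jordan blocks for λ = 4.
Step 2 — from the minimal polynomial, the factor (x − 4)^2 tells us the largest block for λ = 4 has size 2.
Step 3 — with total size 4, 3 blocks, and largest block 2, the block sizes (in nonincreasing order) are [2, 1, 1].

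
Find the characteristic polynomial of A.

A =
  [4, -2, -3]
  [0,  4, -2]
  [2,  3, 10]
x^3 - 18*x^2 + 108*x - 216

Expanding det(x·I − A) (e.g. by cofactor expansion or by noting that A is similar to its Jordan form J, which has the same characteristic polynomial as A) gives
  χ_A(x) = x^3 - 18*x^2 + 108*x - 216
which factors as (x - 6)^3. The eigenvalues (with algebraic multiplicities) are λ = 6 with multiplicity 3.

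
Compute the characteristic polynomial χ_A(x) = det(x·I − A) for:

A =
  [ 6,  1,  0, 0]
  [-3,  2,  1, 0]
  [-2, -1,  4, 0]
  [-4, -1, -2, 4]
x^4 - 16*x^3 + 96*x^2 - 256*x + 256

Expanding det(x·I − A) (e.g. by cofactor expansion or by noting that A is similar to its Jordan form J, which has the same characteristic polynomial as A) gives
  χ_A(x) = x^4 - 16*x^3 + 96*x^2 - 256*x + 256
which factors as (x - 4)^4. The eigenvalues (with algebraic multiplicities) are λ = 4 with multiplicity 4.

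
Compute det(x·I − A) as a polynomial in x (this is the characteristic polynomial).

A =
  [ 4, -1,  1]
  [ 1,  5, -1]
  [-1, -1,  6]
x^3 - 15*x^2 + 75*x - 125

Expanding det(x·I − A) (e.g. by cofactor expansion or by noting that A is similar to its Jordan form J, which has the same characteristic polynomial as A) gives
  χ_A(x) = x^3 - 15*x^2 + 75*x - 125
which factors as (x - 5)^3. The eigenvalues (with algebraic multiplicities) are λ = 5 with multiplicity 3.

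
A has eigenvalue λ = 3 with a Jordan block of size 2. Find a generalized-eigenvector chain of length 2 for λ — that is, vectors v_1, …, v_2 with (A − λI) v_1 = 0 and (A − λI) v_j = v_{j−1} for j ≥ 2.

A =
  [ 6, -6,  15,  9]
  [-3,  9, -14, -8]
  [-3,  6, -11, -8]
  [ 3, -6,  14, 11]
A Jordan chain for λ = 3 of length 2:
v_1 = (0, -1, -1, 1)ᵀ
v_2 = (5, 0, -1, 0)ᵀ

Let N = A − (3)·I. We want v_2 with N^2 v_2 = 0 but N^1 v_2 ≠ 0; then v_{j-1} := N · v_j for j = 2, …, 2.

Pick v_2 = (5, 0, -1, 0)ᵀ.
Then v_1 = N · v_2 = (0, -1, -1, 1)ᵀ.

Sanity check: (A − (3)·I) v_1 = (0, 0, 0, 0)ᵀ = 0. ✓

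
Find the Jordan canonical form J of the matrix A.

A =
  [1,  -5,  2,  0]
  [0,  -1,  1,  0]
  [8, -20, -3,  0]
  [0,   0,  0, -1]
J_3(-1) ⊕ J_1(-1)

The characteristic polynomial is
  det(x·I − A) = x^4 + 4*x^3 + 6*x^2 + 4*x + 1 = (x + 1)^4

Eigenvalues and multiplicities (the geometric multiplicity of λ is n − rank(A − λI), which equals the number of Jordan blocks for λ):
  λ = -1: algebraic multiplicity = 4, geometric multiplicity = 2

Determining the block sizes for each eigenvalue:
  λ = -1: with am = 4 and gm = 2, the partition is not yet determined (e.g. several partitions of 4 into 2 parts exist). Let N = A − (-1)·I. Computing rank(N^1) = 2, rank(N^2) = 1, rank(N^3) = 0; the number of blocks of size ≥ j is rank(N^{j−1}) − rank(N^j), giving [2, 1, 1]. So we have 1 block(s) of size 3, 1 block(s) of size 1 → block sizes [3, 1]

Assembling the blocks gives a Jordan form
J =
  [-1,  1,  0,  0]
  [ 0, -1,  1,  0]
  [ 0,  0, -1,  0]
  [ 0,  0,  0, -1]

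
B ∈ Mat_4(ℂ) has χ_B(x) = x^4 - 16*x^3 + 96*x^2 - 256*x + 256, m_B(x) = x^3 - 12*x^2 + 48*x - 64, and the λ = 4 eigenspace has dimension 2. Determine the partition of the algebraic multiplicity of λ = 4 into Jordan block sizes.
Block sizes for λ = 4: [3, 1]

Step 1 — from the characteristic polynomial, algebraic multiplicity of λ = 4 is 4. From dim ker(B − (4)·I) = 2, there are exactly 2 Jordan blocks for λ = 4.
Step 2 — from the minimal polynomial, the factor (x − 4)^3 tells us the largest block for λ = 4 has size 3.
Step 3 — with total size 4, 2 blocks, and largest block 3, the block sizes (in nonincreasing order) are [3, 1].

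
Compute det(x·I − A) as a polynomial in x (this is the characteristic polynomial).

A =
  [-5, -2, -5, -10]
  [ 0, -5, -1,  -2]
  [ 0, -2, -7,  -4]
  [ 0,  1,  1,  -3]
x^4 + 20*x^3 + 150*x^2 + 500*x + 625

Expanding det(x·I − A) (e.g. by cofactor expansion or by noting that A is similar to its Jordan form J, which has the same characteristic polynomial as A) gives
  χ_A(x) = x^4 + 20*x^3 + 150*x^2 + 500*x + 625
which factors as (x + 5)^4. The eigenvalues (with algebraic multiplicities) are λ = -5 with multiplicity 4.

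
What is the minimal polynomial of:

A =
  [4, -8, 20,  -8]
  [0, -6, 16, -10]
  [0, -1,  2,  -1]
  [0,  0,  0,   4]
x^3 - 12*x - 16

The characteristic polynomial is χ_A(x) = (x - 4)^2*(x + 2)^2, so the eigenvalues are known. The minimal polynomial is
  m_A(x) = Π_λ (x − λ)^{k_λ}
where k_λ is the size of the *largest* Jordan block for λ (equivalently, the smallest k with (A − λI)^k v = 0 for every generalised eigenvector v of λ).

  λ = -2: largest Jordan block has size 2, contributing (x + 2)^2
  λ = 4: largest Jordan block has size 1, contributing (x − 4)

So m_A(x) = (x - 4)*(x + 2)^2 = x^3 - 12*x - 16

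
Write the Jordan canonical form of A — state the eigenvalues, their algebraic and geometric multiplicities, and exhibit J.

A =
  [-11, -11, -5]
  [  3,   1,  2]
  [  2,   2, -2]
J_3(-4)

The characteristic polynomial is
  det(x·I − A) = x^3 + 12*x^2 + 48*x + 64 = (x + 4)^3

Eigenvalues and multiplicities (the geometric multiplicity of λ is n − rank(A − λI), which equals the number of Jordan blocks for λ):
  λ = -4: algebraic multiplicity = 3, geometric multiplicity = 1

Determining the block sizes for each eigenvalue:
  λ = -4: one block (gm = 1), so the single block has size am = 3 → block sizes [3]

Assembling the blocks gives a Jordan form
J =
  [-4,  1,  0]
  [ 0, -4,  1]
  [ 0,  0, -4]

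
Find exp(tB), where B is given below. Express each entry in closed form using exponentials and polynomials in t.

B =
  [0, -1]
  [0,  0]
e^{tB} =
  [1, -t]
  [0, 1]

Strategy: write B = P · J · P⁻¹ where J is a Jordan canonical form, so e^{tB} = P · e^{tJ} · P⁻¹, and e^{tJ} can be computed block-by-block.

B has Jordan form
J =
  [0, 1]
  [0, 0]
(up to reordering of blocks).

Per-block formulas:
  For a 2×2 Jordan block J_2(0): exp(t · J_2(0)) = e^(0t)·(I + t·N), where N is the 2×2 nilpotent shift.

After assembling e^{tJ} and conjugating by P, we get:

e^{tB} =
  [1, -t]
  [0, 1]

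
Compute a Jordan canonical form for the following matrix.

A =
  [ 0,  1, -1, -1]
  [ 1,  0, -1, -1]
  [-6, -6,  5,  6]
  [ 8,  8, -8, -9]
J_2(-1) ⊕ J_1(-1) ⊕ J_1(-1)

The characteristic polynomial is
  det(x·I − A) = x^4 + 4*x^3 + 6*x^2 + 4*x + 1 = (x + 1)^4

Eigenvalues and multiplicities (the geometric multiplicity of λ is n − rank(A − λI), which equals the number of Jordan blocks for λ):
  λ = -1: algebraic multiplicity = 4, geometric multiplicity = 3

Determining the block sizes for each eigenvalue:
  λ = -1: 3 blocks summing to 4 forces exactly one block of size 2 and the rest size 1 → block sizes [2, 1, 1]

Assembling the blocks gives a Jordan form
J =
  [-1,  1,  0,  0]
  [ 0, -1,  0,  0]
  [ 0,  0, -1,  0]
  [ 0,  0,  0, -1]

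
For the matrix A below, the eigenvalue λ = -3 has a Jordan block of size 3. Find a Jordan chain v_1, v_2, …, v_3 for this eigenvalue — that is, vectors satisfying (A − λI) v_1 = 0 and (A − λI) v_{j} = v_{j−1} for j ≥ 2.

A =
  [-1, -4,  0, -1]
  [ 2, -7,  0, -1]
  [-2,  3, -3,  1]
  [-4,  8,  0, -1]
A Jordan chain for λ = -3 of length 3:
v_1 = (0, 0, -2, 0)ᵀ
v_2 = (2, 2, -2, -4)ᵀ
v_3 = (1, 0, 0, 0)ᵀ

Let N = A − (-3)·I. We want v_3 with N^3 v_3 = 0 but N^2 v_3 ≠ 0; then v_{j-1} := N · v_j for j = 3, …, 2.

Pick v_3 = (1, 0, 0, 0)ᵀ.
Then v_2 = N · v_3 = (2, 2, -2, -4)ᵀ.
Then v_1 = N · v_2 = (0, 0, -2, 0)ᵀ.

Sanity check: (A − (-3)·I) v_1 = (0, 0, 0, 0)ᵀ = 0. ✓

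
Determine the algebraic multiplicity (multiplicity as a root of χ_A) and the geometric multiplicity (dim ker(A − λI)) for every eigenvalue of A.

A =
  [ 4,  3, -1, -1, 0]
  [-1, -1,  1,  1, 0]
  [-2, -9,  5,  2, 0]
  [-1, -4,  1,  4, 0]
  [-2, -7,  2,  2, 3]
λ = 3: alg = 5, geom = 3

Step 1 — factor the characteristic polynomial to read off the algebraic multiplicities:
  χ_A(x) = (x - 3)^5

Step 2 — compute geometric multiplicities via the rank-nullity identity g(λ) = n − rank(A − λI):
  rank(A − (3)·I) = 2, so dim ker(A − (3)·I) = n − 2 = 3

Summary:
  λ = 3: algebraic multiplicity = 5, geometric multiplicity = 3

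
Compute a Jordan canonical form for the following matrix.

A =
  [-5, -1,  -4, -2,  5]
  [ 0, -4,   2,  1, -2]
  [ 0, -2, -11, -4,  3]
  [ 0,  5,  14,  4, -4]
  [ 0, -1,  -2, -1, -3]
J_2(-5) ⊕ J_3(-3)

The characteristic polynomial is
  det(x·I − A) = x^5 + 19*x^4 + 142*x^3 + 522*x^2 + 945*x + 675 = (x + 3)^3*(x + 5)^2

Eigenvalues and multiplicities (the geometric multiplicity of λ is n − rank(A − λI), which equals the number of Jordan blocks for λ):
  λ = -5: algebraic multiplicity = 2, geometric multiplicity = 1
  λ = -3: algebraic multiplicity = 3, geometric multiplicity = 1

Determining the block sizes for each eigenvalue:
  λ = -5: one block (gm = 1), so the single block has size am = 2 → block sizes [2]
  λ = -3: one block (gm = 1), so the single block has size am = 3 → block sizes [3]

Assembling the blocks gives a Jordan form
J =
  [-5,  1,  0,  0,  0]
  [ 0, -5,  0,  0,  0]
  [ 0,  0, -3,  1,  0]
  [ 0,  0,  0, -3,  1]
  [ 0,  0,  0,  0, -3]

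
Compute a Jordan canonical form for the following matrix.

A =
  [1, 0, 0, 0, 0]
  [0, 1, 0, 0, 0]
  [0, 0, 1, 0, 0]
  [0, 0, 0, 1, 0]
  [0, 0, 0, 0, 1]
J_1(1) ⊕ J_1(1) ⊕ J_1(1) ⊕ J_1(1) ⊕ J_1(1)

The characteristic polynomial is
  det(x·I − A) = x^5 - 5*x^4 + 10*x^3 - 10*x^2 + 5*x - 1 = (x - 1)^5

Eigenvalues and multiplicities (the geometric multiplicity of λ is n − rank(A − λI), which equals the number of Jordan blocks for λ):
  λ = 1: algebraic multiplicity = 5, geometric multiplicity = 5

Determining the block sizes for each eigenvalue:
  λ = 1: gm = am = 5, so every block has size 1 → block sizes [1, 1, 1, 1, 1]

Assembling the blocks gives a Jordan form
J =
  [1, 0, 0, 0, 0]
  [0, 1, 0, 0, 0]
  [0, 0, 1, 0, 0]
  [0, 0, 0, 1, 0]
  [0, 0, 0, 0, 1]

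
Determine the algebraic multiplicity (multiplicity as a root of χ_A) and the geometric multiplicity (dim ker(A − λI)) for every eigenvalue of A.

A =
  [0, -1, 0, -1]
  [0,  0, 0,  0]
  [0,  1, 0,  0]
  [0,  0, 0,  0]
λ = 0: alg = 4, geom = 2

Step 1 — factor the characteristic polynomial to read off the algebraic multiplicities:
  χ_A(x) = x^4

Step 2 — compute geometric multiplicities via the rank-nullity identity g(λ) = n − rank(A − λI):
  rank(A − (0)·I) = 2, so dim ker(A − (0)·I) = n − 2 = 2

Summary:
  λ = 0: algebraic multiplicity = 4, geometric multiplicity = 2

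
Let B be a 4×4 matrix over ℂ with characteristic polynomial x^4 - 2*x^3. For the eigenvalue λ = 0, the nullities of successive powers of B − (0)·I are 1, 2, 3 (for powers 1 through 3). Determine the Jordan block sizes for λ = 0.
Block sizes for λ = 0: [3]

From the dimensions of kernels of powers, the number of Jordan blocks of size at least j is d_j − d_{j−1} where d_j = dim ker(N^j) (with d_0 = 0). Computing the differences gives [1, 1, 1].
The number of blocks of size exactly k is (#blocks of size ≥ k) − (#blocks of size ≥ k + 1), so the partition is: 1 block(s) of size 3.
In nonincreasing order the block sizes are [3].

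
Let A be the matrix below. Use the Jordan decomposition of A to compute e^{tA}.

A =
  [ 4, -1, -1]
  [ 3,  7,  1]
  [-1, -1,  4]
e^{tA} =
  [-t^2*exp(5*t)/2 - t*exp(5*t) + exp(5*t), -t*exp(5*t), t^2*exp(5*t)/2 - t*exp(5*t)]
  [t^2*exp(5*t) + 3*t*exp(5*t), 2*t*exp(5*t) + exp(5*t), -t^2*exp(5*t) + t*exp(5*t)]
  [-t^2*exp(5*t)/2 - t*exp(5*t), -t*exp(5*t), t^2*exp(5*t)/2 - t*exp(5*t) + exp(5*t)]

Strategy: write A = P · J · P⁻¹ where J is a Jordan canonical form, so e^{tA} = P · e^{tJ} · P⁻¹, and e^{tJ} can be computed block-by-block.

A has Jordan form
J =
  [5, 1, 0]
  [0, 5, 1]
  [0, 0, 5]
(up to reordering of blocks).

Per-block formulas:
  For a 3×3 Jordan block J_3(5): exp(t · J_3(5)) = e^(5t)·(I + t·N + (t^2/2)·N^2), where N is the 3×3 nilpotent shift.

After assembling e^{tJ} and conjugating by P, we get:

e^{tA} =
  [-t^2*exp(5*t)/2 - t*exp(5*t) + exp(5*t), -t*exp(5*t), t^2*exp(5*t)/2 - t*exp(5*t)]
  [t^2*exp(5*t) + 3*t*exp(5*t), 2*t*exp(5*t) + exp(5*t), -t^2*exp(5*t) + t*exp(5*t)]
  [-t^2*exp(5*t)/2 - t*exp(5*t), -t*exp(5*t), t^2*exp(5*t)/2 - t*exp(5*t) + exp(5*t)]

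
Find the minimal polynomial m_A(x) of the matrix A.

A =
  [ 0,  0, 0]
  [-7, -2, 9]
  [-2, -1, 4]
x^3 - 2*x^2 + x

The characteristic polynomial is χ_A(x) = x*(x - 1)^2, so the eigenvalues are known. The minimal polynomial is
  m_A(x) = Π_λ (x − λ)^{k_λ}
where k_λ is the size of the *largest* Jordan block for λ (equivalently, the smallest k with (A − λI)^k v = 0 for every generalised eigenvector v of λ).

  λ = 0: largest Jordan block has size 1, contributing (x − 0)
  λ = 1: largest Jordan block has size 2, contributing (x − 1)^2

So m_A(x) = x*(x - 1)^2 = x^3 - 2*x^2 + x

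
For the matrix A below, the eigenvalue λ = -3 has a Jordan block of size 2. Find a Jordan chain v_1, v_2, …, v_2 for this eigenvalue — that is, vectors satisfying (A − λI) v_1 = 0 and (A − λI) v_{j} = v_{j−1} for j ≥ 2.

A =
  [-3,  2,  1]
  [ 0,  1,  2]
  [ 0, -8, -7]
A Jordan chain for λ = -3 of length 2:
v_1 = (2, 4, -8)ᵀ
v_2 = (0, 1, 0)ᵀ

Let N = A − (-3)·I. We want v_2 with N^2 v_2 = 0 but N^1 v_2 ≠ 0; then v_{j-1} := N · v_j for j = 2, …, 2.

Pick v_2 = (0, 1, 0)ᵀ.
Then v_1 = N · v_2 = (2, 4, -8)ᵀ.

Sanity check: (A − (-3)·I) v_1 = (0, 0, 0)ᵀ = 0. ✓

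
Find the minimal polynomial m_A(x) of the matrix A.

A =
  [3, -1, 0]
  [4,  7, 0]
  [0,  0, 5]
x^2 - 10*x + 25

The characteristic polynomial is χ_A(x) = (x - 5)^3, so the eigenvalues are known. The minimal polynomial is
  m_A(x) = Π_λ (x − λ)^{k_λ}
where k_λ is the size of the *largest* Jordan block for λ (equivalently, the smallest k with (A − λI)^k v = 0 for every generalised eigenvector v of λ).

  λ = 5: largest Jordan block has size 2, contributing (x − 5)^2

So m_A(x) = (x - 5)^2 = x^2 - 10*x + 25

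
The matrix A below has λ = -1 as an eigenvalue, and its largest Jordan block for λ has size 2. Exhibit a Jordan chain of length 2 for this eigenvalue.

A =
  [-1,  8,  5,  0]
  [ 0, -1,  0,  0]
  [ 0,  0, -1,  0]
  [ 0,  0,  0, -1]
A Jordan chain for λ = -1 of length 2:
v_1 = (8, 0, 0, 0)ᵀ
v_2 = (0, 1, 0, 0)ᵀ

Let N = A − (-1)·I. We want v_2 with N^2 v_2 = 0 but N^1 v_2 ≠ 0; then v_{j-1} := N · v_j for j = 2, …, 2.

Pick v_2 = (0, 1, 0, 0)ᵀ.
Then v_1 = N · v_2 = (8, 0, 0, 0)ᵀ.

Sanity check: (A − (-1)·I) v_1 = (0, 0, 0, 0)ᵀ = 0. ✓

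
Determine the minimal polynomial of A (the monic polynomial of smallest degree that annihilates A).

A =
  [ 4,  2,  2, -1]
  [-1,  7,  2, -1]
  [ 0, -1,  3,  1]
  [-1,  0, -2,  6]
x^2 - 10*x + 25

The characteristic polynomial is χ_A(x) = (x - 5)^4, so the eigenvalues are known. The minimal polynomial is
  m_A(x) = Π_λ (x − λ)^{k_λ}
where k_λ is the size of the *largest* Jordan block for λ (equivalently, the smallest k with (A − λI)^k v = 0 for every generalised eigenvector v of λ).

  λ = 5: largest Jordan block has size 2, contributing (x − 5)^2

So m_A(x) = (x - 5)^2 = x^2 - 10*x + 25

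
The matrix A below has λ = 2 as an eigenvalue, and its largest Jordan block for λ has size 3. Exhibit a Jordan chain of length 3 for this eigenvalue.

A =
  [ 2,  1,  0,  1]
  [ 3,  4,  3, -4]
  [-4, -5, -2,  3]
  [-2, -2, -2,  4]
A Jordan chain for λ = 2 of length 3:
v_1 = (1, 2, -5, -2)ᵀ
v_2 = (0, 3, -4, -2)ᵀ
v_3 = (1, 0, 0, 0)ᵀ

Let N = A − (2)·I. We want v_3 with N^3 v_3 = 0 but N^2 v_3 ≠ 0; then v_{j-1} := N · v_j for j = 3, …, 2.

Pick v_3 = (1, 0, 0, 0)ᵀ.
Then v_2 = N · v_3 = (0, 3, -4, -2)ᵀ.
Then v_1 = N · v_2 = (1, 2, -5, -2)ᵀ.

Sanity check: (A − (2)·I) v_1 = (0, 0, 0, 0)ᵀ = 0. ✓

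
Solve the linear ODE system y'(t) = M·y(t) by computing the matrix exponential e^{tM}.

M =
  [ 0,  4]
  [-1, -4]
e^{tM} =
  [2*t*exp(-2*t) + exp(-2*t), 4*t*exp(-2*t)]
  [-t*exp(-2*t), -2*t*exp(-2*t) + exp(-2*t)]

Strategy: write M = P · J · P⁻¹ where J is a Jordan canonical form, so e^{tM} = P · e^{tJ} · P⁻¹, and e^{tJ} can be computed block-by-block.

M has Jordan form
J =
  [-2,  1]
  [ 0, -2]
(up to reordering of blocks).

Per-block formulas:
  For a 2×2 Jordan block J_2(-2): exp(t · J_2(-2)) = e^(-2t)·(I + t·N), where N is the 2×2 nilpotent shift.

After assembling e^{tJ} and conjugating by P, we get:

e^{tM} =
  [2*t*exp(-2*t) + exp(-2*t), 4*t*exp(-2*t)]
  [-t*exp(-2*t), -2*t*exp(-2*t) + exp(-2*t)]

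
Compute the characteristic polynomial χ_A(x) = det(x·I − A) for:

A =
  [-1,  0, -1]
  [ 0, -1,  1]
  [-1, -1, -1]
x^3 + 3*x^2 + 3*x + 1

Expanding det(x·I − A) (e.g. by cofactor expansion or by noting that A is similar to its Jordan form J, which has the same characteristic polynomial as A) gives
  χ_A(x) = x^3 + 3*x^2 + 3*x + 1
which factors as (x + 1)^3. The eigenvalues (with algebraic multiplicities) are λ = -1 with multiplicity 3.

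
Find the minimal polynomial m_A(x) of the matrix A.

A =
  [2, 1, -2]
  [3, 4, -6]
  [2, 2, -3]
x^2 - 2*x + 1

The characteristic polynomial is χ_A(x) = (x - 1)^3, so the eigenvalues are known. The minimal polynomial is
  m_A(x) = Π_λ (x − λ)^{k_λ}
where k_λ is the size of the *largest* Jordan block for λ (equivalently, the smallest k with (A − λI)^k v = 0 for every generalised eigenvector v of λ).

  λ = 1: largest Jordan block has size 2, contributing (x − 1)^2

So m_A(x) = (x - 1)^2 = x^2 - 2*x + 1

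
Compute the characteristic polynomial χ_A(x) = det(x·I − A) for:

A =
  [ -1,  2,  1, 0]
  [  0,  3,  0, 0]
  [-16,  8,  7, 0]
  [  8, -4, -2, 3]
x^4 - 12*x^3 + 54*x^2 - 108*x + 81

Expanding det(x·I − A) (e.g. by cofactor expansion or by noting that A is similar to its Jordan form J, which has the same characteristic polynomial as A) gives
  χ_A(x) = x^4 - 12*x^3 + 54*x^2 - 108*x + 81
which factors as (x - 3)^4. The eigenvalues (with algebraic multiplicities) are λ = 3 with multiplicity 4.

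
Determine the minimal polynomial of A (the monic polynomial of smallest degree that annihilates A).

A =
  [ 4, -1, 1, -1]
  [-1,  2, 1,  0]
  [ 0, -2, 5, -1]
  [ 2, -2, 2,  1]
x^2 - 6*x + 9

The characteristic polynomial is χ_A(x) = (x - 3)^4, so the eigenvalues are known. The minimal polynomial is
  m_A(x) = Π_λ (x − λ)^{k_λ}
where k_λ is the size of the *largest* Jordan block for λ (equivalently, the smallest k with (A − λI)^k v = 0 for every generalised eigenvector v of λ).

  λ = 3: largest Jordan block has size 2, contributing (x − 3)^2

So m_A(x) = (x - 3)^2 = x^2 - 6*x + 9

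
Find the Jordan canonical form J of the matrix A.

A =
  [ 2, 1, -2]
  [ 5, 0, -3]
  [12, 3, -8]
J_3(-2)

The characteristic polynomial is
  det(x·I − A) = x^3 + 6*x^2 + 12*x + 8 = (x + 2)^3

Eigenvalues and multiplicities (the geometric multiplicity of λ is n − rank(A − λI), which equals the number of Jordan blocks for λ):
  λ = -2: algebraic multiplicity = 3, geometric multiplicity = 1

Determining the block sizes for each eigenvalue:
  λ = -2: one block (gm = 1), so the single block has size am = 3 → block sizes [3]

Assembling the blocks gives a Jordan form
J =
  [-2,  1,  0]
  [ 0, -2,  1]
  [ 0,  0, -2]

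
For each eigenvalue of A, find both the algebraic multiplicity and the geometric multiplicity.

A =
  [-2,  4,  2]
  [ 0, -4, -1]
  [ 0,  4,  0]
λ = -2: alg = 3, geom = 2

Step 1 — factor the characteristic polynomial to read off the algebraic multiplicities:
  χ_A(x) = (x + 2)^3

Step 2 — compute geometric multiplicities via the rank-nullity identity g(λ) = n − rank(A − λI):
  rank(A − (-2)·I) = 1, so dim ker(A − (-2)·I) = n − 1 = 2

Summary:
  λ = -2: algebraic multiplicity = 3, geometric multiplicity = 2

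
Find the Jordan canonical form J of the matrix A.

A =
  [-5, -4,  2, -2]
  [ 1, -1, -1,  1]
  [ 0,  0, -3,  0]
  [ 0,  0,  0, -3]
J_2(-3) ⊕ J_1(-3) ⊕ J_1(-3)

The characteristic polynomial is
  det(x·I − A) = x^4 + 12*x^3 + 54*x^2 + 108*x + 81 = (x + 3)^4

Eigenvalues and multiplicities (the geometric multiplicity of λ is n − rank(A − λI), which equals the number of Jordan blocks for λ):
  λ = -3: algebraic multiplicity = 4, geometric multiplicity = 3

Determining the block sizes for each eigenvalue:
  λ = -3: 3 blocks summing to 4 forces exactly one block of size 2 and the rest size 1 → block sizes [2, 1, 1]

Assembling the blocks gives a Jordan form
J =
  [-3,  1,  0,  0]
  [ 0, -3,  0,  0]
  [ 0,  0, -3,  0]
  [ 0,  0,  0, -3]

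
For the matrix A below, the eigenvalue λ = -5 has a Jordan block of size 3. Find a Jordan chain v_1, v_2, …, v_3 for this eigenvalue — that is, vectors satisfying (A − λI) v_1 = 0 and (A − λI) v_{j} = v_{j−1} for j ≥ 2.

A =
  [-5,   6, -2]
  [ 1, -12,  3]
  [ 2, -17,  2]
A Jordan chain for λ = -5 of length 3:
v_1 = (2, -1, -3)ᵀ
v_2 = (0, 1, 2)ᵀ
v_3 = (1, 0, 0)ᵀ

Let N = A − (-5)·I. We want v_3 with N^3 v_3 = 0 but N^2 v_3 ≠ 0; then v_{j-1} := N · v_j for j = 3, …, 2.

Pick v_3 = (1, 0, 0)ᵀ.
Then v_2 = N · v_3 = (0, 1, 2)ᵀ.
Then v_1 = N · v_2 = (2, -1, -3)ᵀ.

Sanity check: (A − (-5)·I) v_1 = (0, 0, 0)ᵀ = 0. ✓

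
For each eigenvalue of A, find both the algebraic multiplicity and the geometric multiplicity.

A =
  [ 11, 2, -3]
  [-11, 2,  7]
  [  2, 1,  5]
λ = 6: alg = 3, geom = 1

Step 1 — factor the characteristic polynomial to read off the algebraic multiplicities:
  χ_A(x) = (x - 6)^3

Step 2 — compute geometric multiplicities via the rank-nullity identity g(λ) = n − rank(A − λI):
  rank(A − (6)·I) = 2, so dim ker(A − (6)·I) = n − 2 = 1

Summary:
  λ = 6: algebraic multiplicity = 3, geometric multiplicity = 1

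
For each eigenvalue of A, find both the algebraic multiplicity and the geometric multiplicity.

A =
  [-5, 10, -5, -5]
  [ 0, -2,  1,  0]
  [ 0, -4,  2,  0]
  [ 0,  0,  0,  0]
λ = -5: alg = 1, geom = 1; λ = 0: alg = 3, geom = 2

Step 1 — factor the characteristic polynomial to read off the algebraic multiplicities:
  χ_A(x) = x^3*(x + 5)

Step 2 — compute geometric multiplicities via the rank-nullity identity g(λ) = n − rank(A − λI):
  rank(A − (-5)·I) = 3, so dim ker(A − (-5)·I) = n − 3 = 1
  rank(A − (0)·I) = 2, so dim ker(A − (0)·I) = n − 2 = 2

Summary:
  λ = -5: algebraic multiplicity = 1, geometric multiplicity = 1
  λ = 0: algebraic multiplicity = 3, geometric multiplicity = 2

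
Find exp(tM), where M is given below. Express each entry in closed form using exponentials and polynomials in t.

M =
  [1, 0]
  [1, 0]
e^{tM} =
  [exp(t), 0]
  [exp(t) - 1, 1]

Strategy: write M = P · J · P⁻¹ where J is a Jordan canonical form, so e^{tM} = P · e^{tJ} · P⁻¹, and e^{tJ} can be computed block-by-block.

M has Jordan form
J =
  [0, 0]
  [0, 1]
(up to reordering of blocks).

Per-block formulas:
  For a 1×1 block at λ = 0: exp(t · [0]) = [e^(0t)].
  For a 1×1 block at λ = 1: exp(t · [1]) = [e^(1t)].

After assembling e^{tJ} and conjugating by P, we get:

e^{tM} =
  [exp(t), 0]
  [exp(t) - 1, 1]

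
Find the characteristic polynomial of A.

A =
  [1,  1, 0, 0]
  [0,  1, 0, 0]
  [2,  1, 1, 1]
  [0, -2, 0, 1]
x^4 - 4*x^3 + 6*x^2 - 4*x + 1

Expanding det(x·I − A) (e.g. by cofactor expansion or by noting that A is similar to its Jordan form J, which has the same characteristic polynomial as A) gives
  χ_A(x) = x^4 - 4*x^3 + 6*x^2 - 4*x + 1
which factors as (x - 1)^4. The eigenvalues (with algebraic multiplicities) are λ = 1 with multiplicity 4.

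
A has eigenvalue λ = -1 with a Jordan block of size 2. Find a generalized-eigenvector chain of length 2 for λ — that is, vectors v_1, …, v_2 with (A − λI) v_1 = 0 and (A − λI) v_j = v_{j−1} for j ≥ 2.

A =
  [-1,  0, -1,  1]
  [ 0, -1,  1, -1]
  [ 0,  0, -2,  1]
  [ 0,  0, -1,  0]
A Jordan chain for λ = -1 of length 2:
v_1 = (-1, 1, -1, -1)ᵀ
v_2 = (0, 0, 1, 0)ᵀ

Let N = A − (-1)·I. We want v_2 with N^2 v_2 = 0 but N^1 v_2 ≠ 0; then v_{j-1} := N · v_j for j = 2, …, 2.

Pick v_2 = (0, 0, 1, 0)ᵀ.
Then v_1 = N · v_2 = (-1, 1, -1, -1)ᵀ.

Sanity check: (A − (-1)·I) v_1 = (0, 0, 0, 0)ᵀ = 0. ✓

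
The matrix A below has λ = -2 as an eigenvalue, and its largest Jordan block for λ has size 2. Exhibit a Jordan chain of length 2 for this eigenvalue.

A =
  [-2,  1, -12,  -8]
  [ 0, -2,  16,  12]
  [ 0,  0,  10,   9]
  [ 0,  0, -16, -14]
A Jordan chain for λ = -2 of length 2:
v_1 = (1, 0, 0, 0)ᵀ
v_2 = (0, 1, 0, 0)ᵀ

Let N = A − (-2)·I. We want v_2 with N^2 v_2 = 0 but N^1 v_2 ≠ 0; then v_{j-1} := N · v_j for j = 2, …, 2.

Pick v_2 = (0, 1, 0, 0)ᵀ.
Then v_1 = N · v_2 = (1, 0, 0, 0)ᵀ.

Sanity check: (A − (-2)·I) v_1 = (0, 0, 0, 0)ᵀ = 0. ✓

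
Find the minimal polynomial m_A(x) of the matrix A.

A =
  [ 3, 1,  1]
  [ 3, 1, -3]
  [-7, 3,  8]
x^3 - 12*x^2 + 48*x - 64

The characteristic polynomial is χ_A(x) = (x - 4)^3, so the eigenvalues are known. The minimal polynomial is
  m_A(x) = Π_λ (x − λ)^{k_λ}
where k_λ is the size of the *largest* Jordan block for λ (equivalently, the smallest k with (A − λI)^k v = 0 for every generalised eigenvector v of λ).

  λ = 4: largest Jordan block has size 3, contributing (x − 4)^3

So m_A(x) = (x - 4)^3 = x^3 - 12*x^2 + 48*x - 64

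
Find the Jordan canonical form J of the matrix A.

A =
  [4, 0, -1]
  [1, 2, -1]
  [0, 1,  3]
J_3(3)

The characteristic polynomial is
  det(x·I − A) = x^3 - 9*x^2 + 27*x - 27 = (x - 3)^3

Eigenvalues and multiplicities (the geometric multiplicity of λ is n − rank(A − λI), which equals the number of Jordan blocks for λ):
  λ = 3: algebraic multiplicity = 3, geometric multiplicity = 1

Determining the block sizes for each eigenvalue:
  λ = 3: one block (gm = 1), so the single block has size am = 3 → block sizes [3]

Assembling the blocks gives a Jordan form
J =
  [3, 1, 0]
  [0, 3, 1]
  [0, 0, 3]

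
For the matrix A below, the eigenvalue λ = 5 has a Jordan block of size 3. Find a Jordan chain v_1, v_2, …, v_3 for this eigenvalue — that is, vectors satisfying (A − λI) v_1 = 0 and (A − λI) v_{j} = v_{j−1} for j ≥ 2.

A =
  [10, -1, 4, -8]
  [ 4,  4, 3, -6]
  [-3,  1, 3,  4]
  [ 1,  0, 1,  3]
A Jordan chain for λ = 5 of length 3:
v_1 = (1, 1, -1, 0)ᵀ
v_2 = (5, 4, -3, 1)ᵀ
v_3 = (1, 0, 0, 0)ᵀ

Let N = A − (5)·I. We want v_3 with N^3 v_3 = 0 but N^2 v_3 ≠ 0; then v_{j-1} := N · v_j for j = 3, …, 2.

Pick v_3 = (1, 0, 0, 0)ᵀ.
Then v_2 = N · v_3 = (5, 4, -3, 1)ᵀ.
Then v_1 = N · v_2 = (1, 1, -1, 0)ᵀ.

Sanity check: (A − (5)·I) v_1 = (0, 0, 0, 0)ᵀ = 0. ✓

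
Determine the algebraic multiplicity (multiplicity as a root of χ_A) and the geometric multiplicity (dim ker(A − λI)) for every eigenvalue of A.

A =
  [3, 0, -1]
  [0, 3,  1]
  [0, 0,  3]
λ = 3: alg = 3, geom = 2

Step 1 — factor the characteristic polynomial to read off the algebraic multiplicities:
  χ_A(x) = (x - 3)^3

Step 2 — compute geometric multiplicities via the rank-nullity identity g(λ) = n − rank(A − λI):
  rank(A − (3)·I) = 1, so dim ker(A − (3)·I) = n − 1 = 2

Summary:
  λ = 3: algebraic multiplicity = 3, geometric multiplicity = 2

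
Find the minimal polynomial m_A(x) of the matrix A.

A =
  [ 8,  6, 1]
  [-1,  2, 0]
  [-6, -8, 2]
x^3 - 12*x^2 + 48*x - 64

The characteristic polynomial is χ_A(x) = (x - 4)^3, so the eigenvalues are known. The minimal polynomial is
  m_A(x) = Π_λ (x − λ)^{k_λ}
where k_λ is the size of the *largest* Jordan block for λ (equivalently, the smallest k with (A − λI)^k v = 0 for every generalised eigenvector v of λ).

  λ = 4: largest Jordan block has size 3, contributing (x − 4)^3

So m_A(x) = (x - 4)^3 = x^3 - 12*x^2 + 48*x - 64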